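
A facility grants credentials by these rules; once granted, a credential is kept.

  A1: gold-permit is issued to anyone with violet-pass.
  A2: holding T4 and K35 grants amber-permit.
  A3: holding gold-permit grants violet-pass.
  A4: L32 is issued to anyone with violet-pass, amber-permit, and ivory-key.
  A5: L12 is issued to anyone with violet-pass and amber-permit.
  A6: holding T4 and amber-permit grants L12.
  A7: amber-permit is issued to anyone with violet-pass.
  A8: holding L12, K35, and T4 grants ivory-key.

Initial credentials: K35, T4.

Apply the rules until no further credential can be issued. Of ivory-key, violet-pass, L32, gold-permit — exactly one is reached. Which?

Holding T4 and K35 grants amber-permit (A2).
Holding T4 and amber-permit grants L12 (A6).
Holding L12, K35, and T4 grants ivory-key (A8).
violet-pass would need gold-permit (A3), but gold-permit is never granted. gold-permit would need violet-pass (A1), but violet-pass is never granted. L32 would need violet-pass, amber-permit, and ivory-key (A4), but violet-pass is never granted.

ivory-key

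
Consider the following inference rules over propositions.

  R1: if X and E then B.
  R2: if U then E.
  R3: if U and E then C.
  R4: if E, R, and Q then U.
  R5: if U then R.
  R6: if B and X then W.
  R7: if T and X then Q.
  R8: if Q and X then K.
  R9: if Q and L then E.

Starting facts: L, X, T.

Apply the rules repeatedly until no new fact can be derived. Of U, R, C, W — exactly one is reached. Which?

From T and X, R7 gives Q.
Q and L hold, so E follows (R9).
X and E hold, so B follows (R1).
From B and X, R6 gives W.
C would need U and E (R3), but U is never established. R would need U (R5), but U is never established. U would need E, R, and Q (R4), but R is never established.

W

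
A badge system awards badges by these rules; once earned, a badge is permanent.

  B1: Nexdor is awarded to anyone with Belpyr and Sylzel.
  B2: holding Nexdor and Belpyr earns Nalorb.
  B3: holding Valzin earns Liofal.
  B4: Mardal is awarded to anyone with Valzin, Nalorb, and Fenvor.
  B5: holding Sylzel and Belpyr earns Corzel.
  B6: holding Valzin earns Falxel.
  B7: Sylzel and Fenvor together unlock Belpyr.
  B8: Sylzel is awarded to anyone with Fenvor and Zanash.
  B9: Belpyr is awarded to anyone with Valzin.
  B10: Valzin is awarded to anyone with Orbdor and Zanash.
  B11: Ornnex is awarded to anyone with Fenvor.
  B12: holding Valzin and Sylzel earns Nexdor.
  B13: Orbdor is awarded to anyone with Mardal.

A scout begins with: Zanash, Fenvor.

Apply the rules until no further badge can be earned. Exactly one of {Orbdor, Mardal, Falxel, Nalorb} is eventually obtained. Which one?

With Fenvor and Zanash, Sylzel is earned (B8).
With Sylzel and Fenvor, Belpyr is earned (B7).
With Belpyr and Sylzel, Nexdor is earned (B1).
With Nexdor and Belpyr, Nalorb is earned (B2).
Mardal would need Valzin, Nalorb, and Fenvor (B4), but Valzin is never earned. Orbdor would need Mardal (B13), but Mardal is never earned. Falxel would need Valzin (B6), but Valzin is never earned.

Nalorb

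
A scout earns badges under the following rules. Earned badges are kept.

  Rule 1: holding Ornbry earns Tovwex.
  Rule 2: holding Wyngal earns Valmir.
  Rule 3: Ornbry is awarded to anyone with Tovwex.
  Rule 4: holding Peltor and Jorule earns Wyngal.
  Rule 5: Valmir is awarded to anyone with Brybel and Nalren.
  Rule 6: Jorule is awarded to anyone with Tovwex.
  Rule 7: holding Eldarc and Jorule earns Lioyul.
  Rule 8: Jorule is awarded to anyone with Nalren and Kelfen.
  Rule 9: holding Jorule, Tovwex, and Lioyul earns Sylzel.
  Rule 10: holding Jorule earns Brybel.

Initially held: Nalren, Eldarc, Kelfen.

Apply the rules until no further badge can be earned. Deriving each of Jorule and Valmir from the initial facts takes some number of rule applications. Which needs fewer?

Jorule: With Nalren and Kelfen, Jorule is earned (Rule 8). [1 rule application]
Valmir: With Nalren and Kelfen, Jorule is earned (Rule 8). With Jorule, Brybel is earned (Rule 10). With Brybel and Nalren, Valmir is earned (Rule 5). [3 rule applications]
Jorule needs fewer.

Jorule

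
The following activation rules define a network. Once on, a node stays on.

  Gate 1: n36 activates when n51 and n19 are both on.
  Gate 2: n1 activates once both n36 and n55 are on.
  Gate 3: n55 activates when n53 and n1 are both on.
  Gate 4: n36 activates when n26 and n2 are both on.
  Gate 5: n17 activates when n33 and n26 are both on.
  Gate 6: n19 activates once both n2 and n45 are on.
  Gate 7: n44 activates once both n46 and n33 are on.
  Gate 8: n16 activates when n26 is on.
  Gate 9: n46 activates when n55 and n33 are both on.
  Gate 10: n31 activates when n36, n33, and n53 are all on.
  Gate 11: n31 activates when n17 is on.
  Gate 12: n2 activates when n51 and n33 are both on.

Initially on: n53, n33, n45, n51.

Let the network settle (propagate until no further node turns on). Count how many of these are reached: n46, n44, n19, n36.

2

n51 and n33 are on, so n2 activates (Gate 12).
Gate 6: n2 and n45 on → n19 on.
Gate 1: n51 and n19 on → n36 on.
n46 would need n55 and n33 (Gate 9), but n55 never turns on.
n44 would need n46 and n33 (Gate 7), but n46 never turns on.
n19: reached.
n36: reached.
Reached: n19 and n36 — 2 of the 4.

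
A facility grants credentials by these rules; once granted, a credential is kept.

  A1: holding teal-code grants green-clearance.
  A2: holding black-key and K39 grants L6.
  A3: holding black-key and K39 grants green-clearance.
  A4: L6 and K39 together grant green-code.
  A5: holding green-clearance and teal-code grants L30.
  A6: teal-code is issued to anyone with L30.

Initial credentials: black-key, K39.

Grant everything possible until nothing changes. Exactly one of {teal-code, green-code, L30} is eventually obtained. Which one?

Holding black-key and K39 grants L6 (A2).
Holding L6 and K39 grants green-code (A4).
L30 would need green-clearance and teal-code (A5), but teal-code is never granted. teal-code would need L30 (A6), but L30 is never granted.

green-code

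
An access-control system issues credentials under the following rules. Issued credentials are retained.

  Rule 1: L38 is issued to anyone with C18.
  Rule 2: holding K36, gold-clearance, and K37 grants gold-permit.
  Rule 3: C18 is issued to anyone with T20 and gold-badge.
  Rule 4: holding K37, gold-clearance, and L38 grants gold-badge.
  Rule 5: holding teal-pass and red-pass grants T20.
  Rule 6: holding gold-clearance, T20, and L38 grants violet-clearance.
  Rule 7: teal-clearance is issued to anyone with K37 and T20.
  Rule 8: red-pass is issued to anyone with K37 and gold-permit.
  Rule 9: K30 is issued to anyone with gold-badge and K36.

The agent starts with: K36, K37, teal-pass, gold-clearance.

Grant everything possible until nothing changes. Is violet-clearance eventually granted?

violet-clearance would need gold-clearance, T20, and L38 (Rule 6), but L38 is never granted.

No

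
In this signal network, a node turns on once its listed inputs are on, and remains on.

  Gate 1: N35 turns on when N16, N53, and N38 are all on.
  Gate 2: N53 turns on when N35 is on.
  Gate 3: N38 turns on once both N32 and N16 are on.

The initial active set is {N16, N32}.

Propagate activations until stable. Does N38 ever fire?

Yes

Gate 3: N32 and N16 on → N38 on.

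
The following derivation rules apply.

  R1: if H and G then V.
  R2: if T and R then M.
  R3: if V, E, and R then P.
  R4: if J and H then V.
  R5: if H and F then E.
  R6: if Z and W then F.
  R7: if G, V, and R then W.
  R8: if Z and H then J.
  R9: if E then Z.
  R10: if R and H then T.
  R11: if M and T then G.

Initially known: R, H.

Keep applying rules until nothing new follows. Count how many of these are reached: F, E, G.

1

R and H hold, so T follows (R10).
From T and R, R2 gives M.
From M and T, R11 gives G.
F would need Z and W (R6), but Z is never established.
E would need H and F (R5), but F is never established.
G: reached.
Reached: G — 1 of the 3.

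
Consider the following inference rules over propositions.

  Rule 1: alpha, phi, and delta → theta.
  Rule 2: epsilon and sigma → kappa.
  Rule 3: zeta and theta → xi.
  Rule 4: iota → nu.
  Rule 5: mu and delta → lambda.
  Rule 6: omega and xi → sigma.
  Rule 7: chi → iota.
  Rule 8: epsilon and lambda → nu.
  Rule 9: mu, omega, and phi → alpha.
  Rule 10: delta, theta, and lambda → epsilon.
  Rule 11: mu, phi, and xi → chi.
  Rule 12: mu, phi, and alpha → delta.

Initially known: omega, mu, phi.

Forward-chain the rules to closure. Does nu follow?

Yes

From mu, omega, and phi, Rule 9 gives alpha.
mu, phi, and alpha hold, so delta follows (Rule 12).
alpha, phi, and delta hold, so theta follows (Rule 1).
mu and delta hold, so lambda follows (Rule 5).
From delta, theta, and lambda, Rule 10 gives epsilon.
epsilon and lambda hold, so nu follows (Rule 8).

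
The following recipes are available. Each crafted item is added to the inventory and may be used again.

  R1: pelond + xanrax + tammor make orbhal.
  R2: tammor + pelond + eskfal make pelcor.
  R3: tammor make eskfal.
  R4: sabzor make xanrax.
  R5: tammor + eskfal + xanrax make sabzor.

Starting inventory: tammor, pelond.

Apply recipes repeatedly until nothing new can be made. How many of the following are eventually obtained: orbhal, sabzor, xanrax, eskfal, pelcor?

2

tammor → eskfal (R3).
Using R2, tammor, pelond, and eskfal make pelcor.
orbhal would need pelond, xanrax, and tammor (R1), but xanrax is never obtained.
sabzor would need tammor, eskfal, and xanrax (R5), but xanrax is never obtained.
xanrax would need sabzor (R4), but sabzor is never obtained.
eskfal: reached.
pelcor: reached.
Reached: eskfal and pelcor — 2 of the 5.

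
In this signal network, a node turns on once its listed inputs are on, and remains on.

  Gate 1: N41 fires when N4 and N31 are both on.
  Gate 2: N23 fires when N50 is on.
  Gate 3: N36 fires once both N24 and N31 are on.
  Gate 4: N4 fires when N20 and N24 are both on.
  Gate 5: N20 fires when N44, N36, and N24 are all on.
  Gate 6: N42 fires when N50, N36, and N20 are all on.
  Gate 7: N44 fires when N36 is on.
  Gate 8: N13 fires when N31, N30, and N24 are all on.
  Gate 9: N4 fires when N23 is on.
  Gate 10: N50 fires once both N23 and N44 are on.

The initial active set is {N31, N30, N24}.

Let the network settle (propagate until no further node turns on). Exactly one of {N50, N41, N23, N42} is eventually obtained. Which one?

N41

Gate 3: N24 and N31 on → N36 on.
N36 is on, so N44 fires (Gate 7).
N44, N36, and N24 are on, so N20 fires (Gate 5).
Gate 4: N20 and N24 on → N4 on.
N4 and N31 are on, so N41 fires (Gate 1).
N42 would need N50, N36, and N20 (Gate 6), but N50 never turns on. N23 would need N50 (Gate 2), but N50 never turns on. N50 would need N23 and N44 (Gate 10), but N23 never turns on.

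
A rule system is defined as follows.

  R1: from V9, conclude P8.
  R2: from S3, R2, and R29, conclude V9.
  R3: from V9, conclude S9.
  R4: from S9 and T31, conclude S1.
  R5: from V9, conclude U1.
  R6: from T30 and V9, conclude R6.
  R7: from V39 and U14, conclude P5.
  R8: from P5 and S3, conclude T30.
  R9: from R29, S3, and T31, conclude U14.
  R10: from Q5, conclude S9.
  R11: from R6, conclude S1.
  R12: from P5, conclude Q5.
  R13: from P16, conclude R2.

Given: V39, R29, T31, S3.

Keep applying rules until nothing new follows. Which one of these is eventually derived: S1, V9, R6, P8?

From R29, S3, and T31, R9 gives U14.
V39 and U14 hold, so P5 follows (R7).
From P5, R12 gives Q5.
From Q5, R10 gives S9.
From S9 and T31, R4 gives S1.
R6 would need T30 and V9 (R6), but V9 is never established. V9 would need S3, R2, and R29 (R2), but R2 is never established. P8 would need V9 (R1), but V9 is never established.

S1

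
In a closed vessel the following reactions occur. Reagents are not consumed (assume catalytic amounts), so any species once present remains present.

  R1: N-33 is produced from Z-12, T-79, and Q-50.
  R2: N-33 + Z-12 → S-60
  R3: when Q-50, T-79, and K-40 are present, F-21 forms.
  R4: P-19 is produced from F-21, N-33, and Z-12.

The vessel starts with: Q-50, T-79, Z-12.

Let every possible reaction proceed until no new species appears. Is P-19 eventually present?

No

P-19 would need F-21, N-33, and Z-12 (R4), but F-21 never forms.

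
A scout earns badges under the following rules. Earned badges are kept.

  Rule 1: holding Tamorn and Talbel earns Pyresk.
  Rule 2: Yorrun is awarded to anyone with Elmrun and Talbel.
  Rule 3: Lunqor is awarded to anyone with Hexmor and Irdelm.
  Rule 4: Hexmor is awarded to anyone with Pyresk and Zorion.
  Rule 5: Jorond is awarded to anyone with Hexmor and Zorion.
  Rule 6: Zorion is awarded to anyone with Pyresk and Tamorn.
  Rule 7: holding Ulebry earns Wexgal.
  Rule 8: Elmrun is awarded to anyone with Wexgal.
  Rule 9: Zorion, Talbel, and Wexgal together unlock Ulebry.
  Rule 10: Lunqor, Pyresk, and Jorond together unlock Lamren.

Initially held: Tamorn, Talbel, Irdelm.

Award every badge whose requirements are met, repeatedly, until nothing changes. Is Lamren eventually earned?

With Tamorn and Talbel, Pyresk is earned (Rule 1).
With Pyresk and Tamorn, Zorion is earned (Rule 6).
With Pyresk and Zorion, Hexmor is earned (Rule 4).
With Hexmor and Zorion, Jorond is earned (Rule 5).
With Hexmor and Irdelm, Lunqor is earned (Rule 3).
With Lunqor, Pyresk, and Jorond, Lamren is earned (Rule 10).

Yes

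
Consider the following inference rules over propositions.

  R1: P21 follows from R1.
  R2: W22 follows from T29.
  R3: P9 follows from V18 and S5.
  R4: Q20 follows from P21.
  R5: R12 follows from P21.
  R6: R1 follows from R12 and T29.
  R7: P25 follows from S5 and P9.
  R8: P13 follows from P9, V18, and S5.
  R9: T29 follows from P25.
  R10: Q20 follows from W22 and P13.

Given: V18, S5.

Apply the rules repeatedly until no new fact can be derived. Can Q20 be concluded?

Yes

V18 and S5 hold, so P9 follows (R3).
P9, V18, and S5 hold, so P13 follows (R8).
S5 and P9 hold, so P25 follows (R7).
From P25, R9 gives T29.
T29 holds, so W22 follows (R2).
From W22 and P13, R10 gives Q20.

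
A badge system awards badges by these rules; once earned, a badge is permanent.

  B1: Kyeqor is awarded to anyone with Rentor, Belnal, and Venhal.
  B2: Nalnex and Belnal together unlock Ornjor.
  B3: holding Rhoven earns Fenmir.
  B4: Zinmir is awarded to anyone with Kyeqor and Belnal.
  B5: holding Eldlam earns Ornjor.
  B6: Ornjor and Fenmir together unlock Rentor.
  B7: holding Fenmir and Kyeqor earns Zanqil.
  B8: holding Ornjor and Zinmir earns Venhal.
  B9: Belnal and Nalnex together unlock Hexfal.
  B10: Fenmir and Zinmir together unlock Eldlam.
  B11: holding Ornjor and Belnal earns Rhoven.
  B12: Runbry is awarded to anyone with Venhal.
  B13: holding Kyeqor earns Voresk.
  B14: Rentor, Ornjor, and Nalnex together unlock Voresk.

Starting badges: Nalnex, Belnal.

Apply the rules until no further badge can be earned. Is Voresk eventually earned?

With Nalnex and Belnal, Ornjor is earned (B2).
With Ornjor and Belnal, Rhoven is earned (B11).
With Rhoven, Fenmir is earned (B3).
With Ornjor and Fenmir, Rentor is earned (B6).
With Rentor, Ornjor, and Nalnex, Voresk is earned (B14).

Yes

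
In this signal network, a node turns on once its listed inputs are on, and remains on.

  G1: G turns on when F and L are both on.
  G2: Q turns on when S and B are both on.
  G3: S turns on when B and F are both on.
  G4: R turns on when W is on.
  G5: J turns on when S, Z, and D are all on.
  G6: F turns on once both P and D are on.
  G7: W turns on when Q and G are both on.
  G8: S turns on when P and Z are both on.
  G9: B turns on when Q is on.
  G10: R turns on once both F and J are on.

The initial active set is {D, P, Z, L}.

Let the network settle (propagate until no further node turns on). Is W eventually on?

No

W would need Q and G (G7), but Q never turns on.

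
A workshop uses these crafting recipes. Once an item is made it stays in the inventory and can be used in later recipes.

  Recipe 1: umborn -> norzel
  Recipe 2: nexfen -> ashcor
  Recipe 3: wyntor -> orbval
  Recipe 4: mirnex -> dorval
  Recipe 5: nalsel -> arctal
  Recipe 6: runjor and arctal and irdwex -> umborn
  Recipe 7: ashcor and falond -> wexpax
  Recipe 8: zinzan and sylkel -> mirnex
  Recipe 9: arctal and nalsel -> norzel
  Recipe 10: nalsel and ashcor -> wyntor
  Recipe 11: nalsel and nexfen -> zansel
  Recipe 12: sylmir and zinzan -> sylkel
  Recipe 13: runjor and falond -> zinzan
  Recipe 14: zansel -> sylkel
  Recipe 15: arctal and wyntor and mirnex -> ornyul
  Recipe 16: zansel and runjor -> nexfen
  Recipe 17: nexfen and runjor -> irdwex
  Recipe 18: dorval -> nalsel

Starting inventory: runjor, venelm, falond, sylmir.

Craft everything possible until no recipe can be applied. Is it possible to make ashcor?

No

ashcor would need nexfen (Recipe 2), but nexfen is never obtained.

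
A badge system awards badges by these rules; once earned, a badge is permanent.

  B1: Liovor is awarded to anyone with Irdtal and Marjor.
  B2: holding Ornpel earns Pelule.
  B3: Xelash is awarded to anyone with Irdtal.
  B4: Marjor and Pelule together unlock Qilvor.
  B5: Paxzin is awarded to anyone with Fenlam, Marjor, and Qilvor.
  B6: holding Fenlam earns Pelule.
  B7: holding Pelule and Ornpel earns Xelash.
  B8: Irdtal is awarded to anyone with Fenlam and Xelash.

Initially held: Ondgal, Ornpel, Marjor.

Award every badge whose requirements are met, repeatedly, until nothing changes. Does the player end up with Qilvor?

Yes

With Ornpel, Pelule is earned (B2).
With Marjor and Pelule, Qilvor is earned (B4).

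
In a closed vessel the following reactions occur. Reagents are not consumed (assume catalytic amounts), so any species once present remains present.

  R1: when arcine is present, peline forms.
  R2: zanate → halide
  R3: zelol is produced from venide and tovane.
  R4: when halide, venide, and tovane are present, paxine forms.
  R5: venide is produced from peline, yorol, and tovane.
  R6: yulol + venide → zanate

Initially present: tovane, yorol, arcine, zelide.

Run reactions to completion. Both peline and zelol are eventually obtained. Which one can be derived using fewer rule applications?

peline: arcine present → peline forms (R1). [1 rule application]
zelol: arcine present → peline forms (R1). peline, yorol, and tovane present → venide forms (R5). venide and tovane present → zelol forms (R3). [3 rule applications]
peline needs fewer.

peline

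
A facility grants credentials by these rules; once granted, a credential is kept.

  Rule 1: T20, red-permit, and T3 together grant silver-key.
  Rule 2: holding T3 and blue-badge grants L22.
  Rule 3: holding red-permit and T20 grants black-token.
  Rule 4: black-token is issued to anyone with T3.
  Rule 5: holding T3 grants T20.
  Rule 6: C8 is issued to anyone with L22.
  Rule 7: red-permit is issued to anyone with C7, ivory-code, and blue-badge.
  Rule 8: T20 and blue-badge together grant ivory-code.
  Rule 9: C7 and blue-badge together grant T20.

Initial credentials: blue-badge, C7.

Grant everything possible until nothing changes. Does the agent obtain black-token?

Yes

Holding C7 and blue-badge grants T20 (Rule 9).
Holding T20 and blue-badge grants ivory-code (Rule 8).
Holding C7, ivory-code, and blue-badge grants red-permit (Rule 7).
Holding red-permit and T20 grants black-token (Rule 3).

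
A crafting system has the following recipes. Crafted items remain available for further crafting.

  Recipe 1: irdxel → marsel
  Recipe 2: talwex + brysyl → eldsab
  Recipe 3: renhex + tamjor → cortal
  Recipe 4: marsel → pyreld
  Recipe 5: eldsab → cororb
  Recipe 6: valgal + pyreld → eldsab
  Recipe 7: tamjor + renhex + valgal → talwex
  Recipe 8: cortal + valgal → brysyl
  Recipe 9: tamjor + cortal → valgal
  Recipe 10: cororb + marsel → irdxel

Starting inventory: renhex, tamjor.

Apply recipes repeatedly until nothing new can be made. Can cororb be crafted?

Using Recipe 3, renhex and tamjor make cortal.
Using Recipe 9, tamjor and cortal make valgal.
tamjor + renhex + valgal → talwex (Recipe 7).
Using Recipe 8, cortal and valgal make brysyl.
talwex + brysyl → eldsab (Recipe 2).
eldsab → cororb (Recipe 5).

Yes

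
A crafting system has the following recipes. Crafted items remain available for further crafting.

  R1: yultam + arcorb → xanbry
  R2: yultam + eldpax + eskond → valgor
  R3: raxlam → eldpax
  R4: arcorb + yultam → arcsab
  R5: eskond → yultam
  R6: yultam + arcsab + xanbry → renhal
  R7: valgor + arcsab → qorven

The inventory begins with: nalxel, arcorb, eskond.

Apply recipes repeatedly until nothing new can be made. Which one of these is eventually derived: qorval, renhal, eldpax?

eskond → yultam (R5).
arcorb + yultam → arcsab (R4).
Using R1, yultam and arcorb make xanbry.
yultam + arcsab + xanbry → renhal (R6).
eldpax would need raxlam (R3), but raxlam is never obtained. No rule produces qorval, and it is not given.

renhal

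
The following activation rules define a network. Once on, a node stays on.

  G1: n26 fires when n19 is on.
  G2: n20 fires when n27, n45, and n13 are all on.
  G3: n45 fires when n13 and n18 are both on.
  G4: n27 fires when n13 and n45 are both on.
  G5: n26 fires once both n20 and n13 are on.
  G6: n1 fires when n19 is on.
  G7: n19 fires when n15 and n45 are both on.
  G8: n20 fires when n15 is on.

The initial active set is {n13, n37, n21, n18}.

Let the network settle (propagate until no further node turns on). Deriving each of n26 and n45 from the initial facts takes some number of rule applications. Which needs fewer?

n45

n45: n13 and n18 are on, so n45 fires (G3). [1 rule application]
n26: G3: n13 and n18 on → n45 on. G4: n13 and n45 on → n27 on. G2: n27, n45, and n13 on → n20 on. n20 and n13 are on, so n26 fires (G5). [4 rule applications]
n45 needs fewer.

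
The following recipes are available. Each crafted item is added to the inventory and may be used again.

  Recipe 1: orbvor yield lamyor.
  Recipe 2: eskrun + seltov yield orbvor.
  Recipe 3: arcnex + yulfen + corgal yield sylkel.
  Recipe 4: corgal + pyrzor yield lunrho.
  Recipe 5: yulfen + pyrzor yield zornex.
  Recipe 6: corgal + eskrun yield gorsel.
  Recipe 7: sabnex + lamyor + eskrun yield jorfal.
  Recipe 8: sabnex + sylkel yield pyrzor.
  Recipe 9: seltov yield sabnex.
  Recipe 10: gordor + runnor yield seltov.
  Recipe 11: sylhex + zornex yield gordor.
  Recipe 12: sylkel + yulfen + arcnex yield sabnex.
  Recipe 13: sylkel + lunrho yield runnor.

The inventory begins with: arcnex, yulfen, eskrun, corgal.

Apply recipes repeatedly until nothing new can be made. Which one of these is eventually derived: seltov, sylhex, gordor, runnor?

runnor

Using Recipe 3, arcnex, yulfen, and corgal make sylkel.
sylkel + yulfen + arcnex → sabnex (Recipe 12).
Using Recipe 8, sabnex and sylkel make pyrzor.
Using Recipe 4, corgal and pyrzor make lunrho.
Using Recipe 13, sylkel and lunrho make runnor.
No rule produces sylhex, and it is not given. seltov would need gordor and runnor (Recipe 10), but gordor is never obtained. gordor would need sylhex and zornex (Recipe 11), but sylhex is never obtained.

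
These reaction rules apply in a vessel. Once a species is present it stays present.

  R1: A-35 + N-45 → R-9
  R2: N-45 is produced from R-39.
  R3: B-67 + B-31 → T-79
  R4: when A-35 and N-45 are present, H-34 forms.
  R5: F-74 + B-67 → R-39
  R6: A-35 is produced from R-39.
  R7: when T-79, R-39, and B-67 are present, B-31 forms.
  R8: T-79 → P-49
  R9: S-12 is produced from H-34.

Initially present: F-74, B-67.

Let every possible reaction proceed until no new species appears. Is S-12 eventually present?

F-74 and B-67 present → R-39 forms (R5).
R-39 present → N-45 forms (R2).
R-39 present → A-35 forms (R6).
A-35 and N-45 present → H-34 forms (R4).
H-34 present → S-12 forms (R9).

Yes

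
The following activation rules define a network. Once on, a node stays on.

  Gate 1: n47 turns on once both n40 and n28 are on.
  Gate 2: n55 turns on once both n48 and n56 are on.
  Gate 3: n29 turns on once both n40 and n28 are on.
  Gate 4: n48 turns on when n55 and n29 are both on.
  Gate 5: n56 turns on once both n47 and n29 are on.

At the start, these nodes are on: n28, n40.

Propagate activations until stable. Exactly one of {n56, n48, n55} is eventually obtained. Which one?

n56

Gate 3: n40 and n28 on → n29 on.
Gate 1: n40 and n28 on → n47 on.
Gate 5: n47 and n29 on → n56 on.
n48 would need n55 and n29 (Gate 4), but n55 never turns on. n55 would need n48 and n56 (Gate 2), but n48 never turns on.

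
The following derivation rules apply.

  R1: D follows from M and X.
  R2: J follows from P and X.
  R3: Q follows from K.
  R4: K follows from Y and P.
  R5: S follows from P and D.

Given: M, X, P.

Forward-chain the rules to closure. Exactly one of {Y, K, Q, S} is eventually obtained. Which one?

From M and X, R1 gives D.
From P and D, R5 gives S.
Q would need K (R3), but K is never established. K would need Y and P (R4), but Y is never established. No rule produces Y, and it is not given.

S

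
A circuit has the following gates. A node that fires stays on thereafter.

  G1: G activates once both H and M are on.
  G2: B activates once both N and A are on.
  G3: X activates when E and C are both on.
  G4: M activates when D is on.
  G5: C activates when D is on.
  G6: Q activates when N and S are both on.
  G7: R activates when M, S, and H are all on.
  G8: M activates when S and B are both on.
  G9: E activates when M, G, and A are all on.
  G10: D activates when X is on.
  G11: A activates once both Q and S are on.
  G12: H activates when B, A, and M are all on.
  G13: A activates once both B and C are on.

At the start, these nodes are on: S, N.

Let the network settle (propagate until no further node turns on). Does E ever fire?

G6: N and S on → Q on.
Q and S are on, so A activates (G11).
N and A are on, so B activates (G2).
S and B are on, so M activates (G8).
G12: B, A, and M on → H on.
H and M are on, so G activates (G1).
G9: M, G, and A on → E on.

Yes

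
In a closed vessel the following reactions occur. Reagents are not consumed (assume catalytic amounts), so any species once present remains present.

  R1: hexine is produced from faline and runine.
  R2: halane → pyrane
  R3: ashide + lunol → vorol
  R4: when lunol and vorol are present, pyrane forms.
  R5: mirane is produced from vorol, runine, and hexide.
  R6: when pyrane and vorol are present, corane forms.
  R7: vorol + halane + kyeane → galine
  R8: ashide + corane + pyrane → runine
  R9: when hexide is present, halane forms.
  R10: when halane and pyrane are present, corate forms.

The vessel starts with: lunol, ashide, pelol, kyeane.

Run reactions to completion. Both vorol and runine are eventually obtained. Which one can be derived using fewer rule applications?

vorol

vorol: ashide and lunol present → vorol forms (R3). [1 rule application]
runine: ashide and lunol present → vorol forms (R3). lunol and vorol present → pyrane forms (R4). pyrane and vorol present → corane forms (R6). ashide, corane, and pyrane present → runine forms (R8). [4 rule applications]
vorol needs fewer.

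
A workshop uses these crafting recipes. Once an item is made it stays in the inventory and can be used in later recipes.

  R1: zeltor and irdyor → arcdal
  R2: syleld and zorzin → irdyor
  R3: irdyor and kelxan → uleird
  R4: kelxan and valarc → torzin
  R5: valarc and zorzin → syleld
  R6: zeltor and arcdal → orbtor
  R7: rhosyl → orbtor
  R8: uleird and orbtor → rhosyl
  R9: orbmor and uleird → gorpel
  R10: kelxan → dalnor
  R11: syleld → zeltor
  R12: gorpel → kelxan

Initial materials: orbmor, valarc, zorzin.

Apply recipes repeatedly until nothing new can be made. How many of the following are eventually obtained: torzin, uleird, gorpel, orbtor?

1

Using R5, valarc and zorzin make syleld.
Using R2, syleld and zorzin make irdyor.
syleld → zeltor (R11).
Using R1, zeltor and irdyor make arcdal.
Using R6, zeltor and arcdal make orbtor.
torzin would need kelxan and valarc (R4), but kelxan is never obtained.
uleird would need irdyor and kelxan (R3), but kelxan is never obtained.
gorpel would need orbmor and uleird (R9), but uleird is never obtained.
orbtor: reached.
Reached: orbtor — 1 of the 4.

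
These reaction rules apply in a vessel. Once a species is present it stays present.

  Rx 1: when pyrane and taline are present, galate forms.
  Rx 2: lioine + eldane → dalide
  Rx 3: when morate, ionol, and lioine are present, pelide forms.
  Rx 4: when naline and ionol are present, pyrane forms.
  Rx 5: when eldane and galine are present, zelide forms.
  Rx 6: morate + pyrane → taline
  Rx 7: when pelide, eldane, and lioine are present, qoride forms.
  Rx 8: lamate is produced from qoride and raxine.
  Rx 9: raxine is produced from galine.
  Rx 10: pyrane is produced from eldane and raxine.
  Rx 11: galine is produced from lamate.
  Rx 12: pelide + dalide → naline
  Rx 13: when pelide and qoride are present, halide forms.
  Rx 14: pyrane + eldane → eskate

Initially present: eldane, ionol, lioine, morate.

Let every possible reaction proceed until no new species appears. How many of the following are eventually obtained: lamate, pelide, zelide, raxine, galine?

morate, ionol, and lioine present → pelide forms (Rx 3).
lamate would need qoride and raxine (Rx 8), but raxine never forms.
pelide: reached.
zelide would need eldane and galine (Rx 5), but galine never forms.
raxine would need galine (Rx 9), but galine never forms.
galine would need lamate (Rx 11), but lamate never forms.
Reached: pelide — 1 of the 5.

1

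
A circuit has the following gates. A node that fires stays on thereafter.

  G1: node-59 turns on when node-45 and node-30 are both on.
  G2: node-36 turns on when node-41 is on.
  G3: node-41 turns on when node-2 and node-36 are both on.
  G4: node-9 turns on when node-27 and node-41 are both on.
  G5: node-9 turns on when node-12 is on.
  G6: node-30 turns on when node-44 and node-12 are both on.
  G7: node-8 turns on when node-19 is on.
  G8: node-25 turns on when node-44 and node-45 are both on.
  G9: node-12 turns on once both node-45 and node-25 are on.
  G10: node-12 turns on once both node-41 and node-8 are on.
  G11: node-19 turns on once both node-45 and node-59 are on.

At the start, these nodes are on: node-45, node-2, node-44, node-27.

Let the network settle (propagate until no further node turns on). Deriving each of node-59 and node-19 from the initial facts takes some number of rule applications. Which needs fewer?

node-59: node-44 and node-45 are on, so node-25 turns on (G8). G9: node-45 and node-25 on → node-12 on. node-44 and node-12 are on, so node-30 turns on (G6). G1: node-45 and node-30 on → node-59 on. [4 rule applications]
node-19: G8: node-44 and node-45 on → node-25 on. node-45 and node-25 are on, so node-12 turns on (G9). node-44 and node-12 are on, so node-30 turns on (G6). G1: node-45 and node-30 on → node-59 on. G11: node-45 and node-59 on → node-19 on. [5 rule applications]
node-59 needs fewer.

node-59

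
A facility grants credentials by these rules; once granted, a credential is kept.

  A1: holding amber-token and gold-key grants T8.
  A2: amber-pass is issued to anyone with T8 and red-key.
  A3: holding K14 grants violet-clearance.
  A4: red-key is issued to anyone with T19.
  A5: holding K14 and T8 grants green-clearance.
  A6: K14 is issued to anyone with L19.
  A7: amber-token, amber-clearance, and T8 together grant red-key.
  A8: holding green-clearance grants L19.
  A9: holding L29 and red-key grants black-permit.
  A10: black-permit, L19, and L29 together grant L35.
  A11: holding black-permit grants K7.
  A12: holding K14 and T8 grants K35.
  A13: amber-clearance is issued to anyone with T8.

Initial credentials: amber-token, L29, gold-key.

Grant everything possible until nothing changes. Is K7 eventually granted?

Yes

Holding amber-token and gold-key grants T8 (A1).
Holding T8 grants amber-clearance (A13).
Holding amber-token, amber-clearance, and T8 grants red-key (A7).
Holding L29 and red-key grants black-permit (A9).
Holding black-permit grants K7 (A11).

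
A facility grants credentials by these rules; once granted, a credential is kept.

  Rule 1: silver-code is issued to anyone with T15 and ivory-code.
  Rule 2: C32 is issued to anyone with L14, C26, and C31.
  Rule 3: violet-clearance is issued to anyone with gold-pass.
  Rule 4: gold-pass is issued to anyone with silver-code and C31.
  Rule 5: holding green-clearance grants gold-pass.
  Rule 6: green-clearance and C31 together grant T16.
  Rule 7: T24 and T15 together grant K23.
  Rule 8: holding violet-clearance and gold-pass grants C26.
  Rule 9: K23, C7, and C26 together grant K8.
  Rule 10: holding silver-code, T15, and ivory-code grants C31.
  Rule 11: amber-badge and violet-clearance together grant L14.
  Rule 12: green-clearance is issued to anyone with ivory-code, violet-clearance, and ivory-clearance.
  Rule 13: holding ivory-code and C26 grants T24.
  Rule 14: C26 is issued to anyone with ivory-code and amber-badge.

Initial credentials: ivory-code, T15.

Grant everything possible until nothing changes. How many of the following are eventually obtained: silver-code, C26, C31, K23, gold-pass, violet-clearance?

Holding T15 and ivory-code grants silver-code (Rule 1).
Holding silver-code, T15, and ivory-code grants C31 (Rule 10).
Holding silver-code and C31 grants gold-pass (Rule 4).
Holding gold-pass grants violet-clearance (Rule 3).
Holding violet-clearance and gold-pass grants C26 (Rule 8).
Holding ivory-code and C26 grants T24 (Rule 13).
Holding T24 and T15 grants K23 (Rule 7).
silver-code: reached.
C26: reached.
C31: reached.
K23: reached.
gold-pass: reached.
violet-clearance: reached.
All 6 are reached.

6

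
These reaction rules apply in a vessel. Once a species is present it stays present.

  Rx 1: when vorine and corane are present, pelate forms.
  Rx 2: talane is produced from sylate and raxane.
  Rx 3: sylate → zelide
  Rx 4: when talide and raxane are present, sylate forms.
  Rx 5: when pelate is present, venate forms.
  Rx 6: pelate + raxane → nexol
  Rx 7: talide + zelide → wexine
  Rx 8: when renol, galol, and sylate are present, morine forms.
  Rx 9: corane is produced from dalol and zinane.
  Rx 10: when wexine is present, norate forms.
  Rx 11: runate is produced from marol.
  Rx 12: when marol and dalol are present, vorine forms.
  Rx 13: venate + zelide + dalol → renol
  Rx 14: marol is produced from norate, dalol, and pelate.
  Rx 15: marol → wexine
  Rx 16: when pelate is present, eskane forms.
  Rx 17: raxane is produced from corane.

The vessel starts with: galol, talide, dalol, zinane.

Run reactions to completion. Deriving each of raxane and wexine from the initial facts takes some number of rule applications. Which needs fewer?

raxane: dalol and zinane present → corane forms (Rx 9). corane present → raxane forms (Rx 17). [2 rule applications]
wexine: dalol and zinane present → corane forms (Rx 9). corane present → raxane forms (Rx 17). talide and raxane present → sylate forms (Rx 4). sylate present → zelide forms (Rx 3). talide and zelide present → wexine forms (Rx 7). [5 rule applications]
raxane needs fewer.

raxane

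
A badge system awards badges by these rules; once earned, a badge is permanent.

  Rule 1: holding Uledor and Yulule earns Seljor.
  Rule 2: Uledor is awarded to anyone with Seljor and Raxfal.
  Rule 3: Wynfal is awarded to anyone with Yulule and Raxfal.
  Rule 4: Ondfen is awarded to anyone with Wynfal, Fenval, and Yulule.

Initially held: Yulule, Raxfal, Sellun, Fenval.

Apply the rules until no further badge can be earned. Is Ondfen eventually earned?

Yes

With Yulule and Raxfal, Wynfal is earned (Rule 3).
With Wynfal, Fenval, and Yulule, Ondfen is earned (Rule 4).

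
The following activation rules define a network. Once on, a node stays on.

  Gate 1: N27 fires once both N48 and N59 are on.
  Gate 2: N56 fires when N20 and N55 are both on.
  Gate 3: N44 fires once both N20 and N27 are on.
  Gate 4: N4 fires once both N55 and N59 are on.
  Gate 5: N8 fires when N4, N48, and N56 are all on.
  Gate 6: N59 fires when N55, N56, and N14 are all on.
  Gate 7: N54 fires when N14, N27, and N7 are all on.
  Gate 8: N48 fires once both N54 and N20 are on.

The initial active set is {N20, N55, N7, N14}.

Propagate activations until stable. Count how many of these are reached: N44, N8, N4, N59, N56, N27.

3

Gate 2: N20 and N55 on → N56 on.
N55, N56, and N14 are on, so N59 fires (Gate 6).
Gate 4: N55 and N59 on → N4 on.
N44 would need N20 and N27 (Gate 3), but N27 never turns on.
N8 would need N4, N48, and N56 (Gate 5), but N48 never turns on.
N4: reached.
N59: reached.
N56: reached.
N27 would need N48 and N59 (Gate 1), but N48 never turns on.
Reached: N4, N59, and N56 — 3 of the 6.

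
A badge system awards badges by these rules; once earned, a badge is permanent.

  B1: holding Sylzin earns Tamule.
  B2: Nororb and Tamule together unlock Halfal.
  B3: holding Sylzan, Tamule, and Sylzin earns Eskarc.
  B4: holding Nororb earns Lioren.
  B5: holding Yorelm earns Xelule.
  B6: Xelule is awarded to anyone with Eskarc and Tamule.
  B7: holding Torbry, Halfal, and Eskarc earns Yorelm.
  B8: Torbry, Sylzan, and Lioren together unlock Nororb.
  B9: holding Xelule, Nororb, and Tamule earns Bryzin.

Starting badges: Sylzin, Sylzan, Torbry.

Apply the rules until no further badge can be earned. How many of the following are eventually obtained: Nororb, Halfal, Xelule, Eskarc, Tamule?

3

With Sylzin, Tamule is earned (B1).
With Sylzan, Tamule, and Sylzin, Eskarc is earned (B3).
With Eskarc and Tamule, Xelule is earned (B6).
Nororb would need Torbry, Sylzan, and Lioren (B8), but Lioren is never earned.
Halfal would need Nororb and Tamule (B2), but Nororb is never earned.
Xelule: reached.
Eskarc: reached.
Tamule: reached.
Reached: Xelule, Eskarc, and Tamule — 3 of the 5.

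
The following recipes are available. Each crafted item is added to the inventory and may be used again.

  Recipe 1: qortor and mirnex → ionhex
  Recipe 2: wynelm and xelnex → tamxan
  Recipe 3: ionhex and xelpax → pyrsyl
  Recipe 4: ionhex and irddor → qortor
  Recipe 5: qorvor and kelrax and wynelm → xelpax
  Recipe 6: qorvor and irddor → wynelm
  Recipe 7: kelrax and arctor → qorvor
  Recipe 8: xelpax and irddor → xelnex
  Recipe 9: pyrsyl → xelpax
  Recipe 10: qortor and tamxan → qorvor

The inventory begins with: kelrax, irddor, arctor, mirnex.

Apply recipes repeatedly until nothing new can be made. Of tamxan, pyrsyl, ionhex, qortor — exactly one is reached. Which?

tamxan

kelrax and arctor → qorvor (Recipe 7).
Using Recipe 6, qorvor and irddor make wynelm.
qorvor and kelrax and wynelm → xelpax (Recipe 5).
Using Recipe 8, xelpax and irddor make xelnex.
wynelm and xelnex → tamxan (Recipe 2).
ionhex would need qortor and mirnex (Recipe 1), but qortor is never obtained. pyrsyl would need ionhex and xelpax (Recipe 3), but ionhex is never obtained. qortor would need ionhex and irddor (Recipe 4), but ionhex is never obtained.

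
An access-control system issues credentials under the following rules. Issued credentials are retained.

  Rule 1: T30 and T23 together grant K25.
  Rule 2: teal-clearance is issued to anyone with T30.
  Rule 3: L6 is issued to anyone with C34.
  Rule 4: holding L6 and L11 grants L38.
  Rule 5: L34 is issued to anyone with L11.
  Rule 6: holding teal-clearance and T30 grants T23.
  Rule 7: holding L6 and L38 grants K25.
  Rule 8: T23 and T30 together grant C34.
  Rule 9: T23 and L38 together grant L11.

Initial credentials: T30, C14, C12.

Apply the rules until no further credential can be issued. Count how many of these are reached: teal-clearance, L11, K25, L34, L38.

2

Holding T30 grants teal-clearance (Rule 2).
Holding teal-clearance and T30 grants T23 (Rule 6).
Holding T30 and T23 grants K25 (Rule 1).
teal-clearance: reached.
L11 would need T23 and L38 (Rule 9), but L38 is never granted.
K25: reached.
L34 would need L11 (Rule 5), but L11 is never granted.
L38 would need L6 and L11 (Rule 4), but L11 is never granted.
Reached: teal-clearance and K25 — 2 of the 5.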